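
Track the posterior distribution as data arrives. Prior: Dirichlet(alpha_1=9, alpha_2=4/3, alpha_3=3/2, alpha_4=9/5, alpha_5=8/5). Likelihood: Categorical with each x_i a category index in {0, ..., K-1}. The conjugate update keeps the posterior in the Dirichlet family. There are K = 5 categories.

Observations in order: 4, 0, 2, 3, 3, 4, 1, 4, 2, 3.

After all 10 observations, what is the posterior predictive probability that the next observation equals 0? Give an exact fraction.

obs 1: x=4 → posterior Dirichlet(9, 4/3, 3/2, 9/5, 13/5)
obs 2: x=0 → posterior Dirichlet(10, 4/3, 3/2, 9/5, 13/5)
obs 3: x=2 → posterior Dirichlet(10, 4/3, 5/2, 9/5, 13/5)
obs 4: x=3 → posterior Dirichlet(10, 4/3, 5/2, 14/5, 13/5)
obs 5: x=3 → posterior Dirichlet(10, 4/3, 5/2, 19/5, 13/5)
obs 6: x=4 → posterior Dirichlet(10, 4/3, 5/2, 19/5, 18/5)
obs 7: x=1 → posterior Dirichlet(10, 7/3, 5/2, 19/5, 18/5)
obs 8: x=4 → posterior Dirichlet(10, 7/3, 5/2, 19/5, 23/5)
obs 9: x=2 → posterior Dirichlet(10, 7/3, 7/2, 19/5, 23/5)
obs 10: x=3 → posterior Dirichlet(10, 7/3, 7/2, 24/5, 23/5)

300/757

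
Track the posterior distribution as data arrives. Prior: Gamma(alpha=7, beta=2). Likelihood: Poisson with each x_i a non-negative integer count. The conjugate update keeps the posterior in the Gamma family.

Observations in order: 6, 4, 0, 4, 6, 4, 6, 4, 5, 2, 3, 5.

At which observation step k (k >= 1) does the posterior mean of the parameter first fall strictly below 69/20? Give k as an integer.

k = 3

obs 1: x=6 → posterior Gamma(13, 3)
obs 2: x=4 → posterior Gamma(17, 4)
obs 3: x=0 → posterior Gamma(17, 5)
obs 4: x=4 → posterior Gamma(21, 6)
obs 5: x=6 → posterior Gamma(27, 7)
obs 6: x=4 → posterior Gamma(31, 8)
obs 7: x=6 → posterior Gamma(37, 9)
obs 8: x=4 → posterior Gamma(41, 10)
obs 9: x=5 → posterior Gamma(46, 11)
obs 10: x=2 → posterior Gamma(48, 12)
obs 11: x=3 → posterior Gamma(51, 13)
obs 12: x=5 → posterior Gamma(56, 14)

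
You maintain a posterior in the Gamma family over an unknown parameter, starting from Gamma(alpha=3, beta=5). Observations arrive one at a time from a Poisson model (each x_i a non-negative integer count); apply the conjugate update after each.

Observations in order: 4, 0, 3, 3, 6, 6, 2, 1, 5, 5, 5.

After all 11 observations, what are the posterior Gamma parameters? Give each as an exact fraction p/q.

alpha=43, beta=16

obs 1: x=4 → posterior Gamma(7, 6)
obs 2: x=0 → posterior Gamma(7, 7)
obs 3: x=3 → posterior Gamma(10, 8)
obs 4: x=3 → posterior Gamma(13, 9)
obs 5: x=6 → posterior Gamma(19, 10)
obs 6: x=6 → posterior Gamma(25, 11)
obs 7: x=2 → posterior Gamma(27, 12)
obs 8: x=1 → posterior Gamma(28, 13)
obs 9: x=5 → posterior Gamma(33, 14)
obs 10: x=5 → posterior Gamma(38, 15)
obs 11: x=5 → posterior Gamma(43, 16)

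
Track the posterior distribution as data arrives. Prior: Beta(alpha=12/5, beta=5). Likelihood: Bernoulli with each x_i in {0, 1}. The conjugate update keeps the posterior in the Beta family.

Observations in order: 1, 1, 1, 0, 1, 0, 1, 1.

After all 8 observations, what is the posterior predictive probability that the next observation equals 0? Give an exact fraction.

obs 1: x=1 → posterior Beta(17/5, 5)
obs 2: x=1 → posterior Beta(22/5, 5)
obs 3: x=1 → posterior Beta(27/5, 5)
obs 4: x=0 → posterior Beta(27/5, 6)
obs 5: x=1 → posterior Beta(32/5, 6)
obs 6: x=0 → posterior Beta(32/5, 7)
obs 7: x=1 → posterior Beta(37/5, 7)
obs 8: x=1 → posterior Beta(42/5, 7)

5/11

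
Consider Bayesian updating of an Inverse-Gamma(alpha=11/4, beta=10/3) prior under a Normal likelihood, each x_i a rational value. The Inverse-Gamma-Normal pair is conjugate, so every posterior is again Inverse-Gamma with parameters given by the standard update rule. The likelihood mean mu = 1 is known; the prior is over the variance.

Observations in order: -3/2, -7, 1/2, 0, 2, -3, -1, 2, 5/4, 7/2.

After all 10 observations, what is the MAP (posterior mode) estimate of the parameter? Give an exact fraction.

5111/840

obs 1: x=-3/2 → posterior Inverse-Gamma(13/4, 155/24)
obs 2: x=-7 → posterior Inverse-Gamma(15/4, 923/24)
obs 3: x=1/2 → posterior Inverse-Gamma(17/4, 463/12)
obs 4: x=0 → posterior Inverse-Gamma(19/4, 469/12)
obs 5: x=2 → posterior Inverse-Gamma(21/4, 475/12)
obs 6: x=-3 → posterior Inverse-Gamma(23/4, 571/12)
obs 7: x=-1 → posterior Inverse-Gamma(25/4, 595/12)
obs 8: x=2 → posterior Inverse-Gamma(27/4, 601/12)
obs 9: x=5/4 → posterior Inverse-Gamma(29/4, 4811/96)
obs 10: x=7/2 → posterior Inverse-Gamma(31/4, 5111/96)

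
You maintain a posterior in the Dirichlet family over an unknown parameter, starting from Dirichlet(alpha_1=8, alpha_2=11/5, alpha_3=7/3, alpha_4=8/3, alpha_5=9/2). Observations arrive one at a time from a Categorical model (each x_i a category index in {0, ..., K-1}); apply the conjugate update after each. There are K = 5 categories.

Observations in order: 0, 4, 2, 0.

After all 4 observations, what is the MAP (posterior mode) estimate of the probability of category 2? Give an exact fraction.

70/561

obs 1: x=0 → posterior Dirichlet(9, 11/5, 7/3, 8/3, 9/2)
obs 2: x=4 → posterior Dirichlet(9, 11/5, 7/3, 8/3, 11/2)
obs 3: x=2 → posterior Dirichlet(9, 11/5, 10/3, 8/3, 11/2)
obs 4: x=0 → posterior Dirichlet(10, 11/5, 10/3, 8/3, 11/2)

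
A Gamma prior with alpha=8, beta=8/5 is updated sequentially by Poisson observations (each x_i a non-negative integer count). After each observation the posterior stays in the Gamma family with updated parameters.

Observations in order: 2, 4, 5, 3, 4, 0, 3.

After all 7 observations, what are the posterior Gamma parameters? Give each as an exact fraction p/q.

alpha=29, beta=43/5

obs 1: x=2 → posterior Gamma(10, 13/5)
obs 2: x=4 → posterior Gamma(14, 18/5)
obs 3: x=5 → posterior Gamma(19, 23/5)
obs 4: x=3 → posterior Gamma(22, 28/5)
obs 5: x=4 → posterior Gamma(26, 33/5)
obs 6: x=0 → posterior Gamma(26, 38/5)
obs 7: x=3 → posterior Gamma(29, 43/5)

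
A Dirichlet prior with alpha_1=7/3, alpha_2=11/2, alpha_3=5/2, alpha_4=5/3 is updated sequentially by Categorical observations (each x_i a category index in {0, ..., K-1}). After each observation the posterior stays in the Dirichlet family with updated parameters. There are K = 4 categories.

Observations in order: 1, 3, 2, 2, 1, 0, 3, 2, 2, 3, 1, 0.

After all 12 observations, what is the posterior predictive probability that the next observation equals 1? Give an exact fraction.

17/48

obs 1: x=1 → posterior Dirichlet(7/3, 13/2, 5/2, 5/3)
obs 2: x=3 → posterior Dirichlet(7/3, 13/2, 5/2, 8/3)
obs 3: x=2 → posterior Dirichlet(7/3, 13/2, 7/2, 8/3)
obs 4: x=2 → posterior Dirichlet(7/3, 13/2, 9/2, 8/3)
obs 5: x=1 → posterior Dirichlet(7/3, 15/2, 9/2, 8/3)
obs 6: x=0 → posterior Dirichlet(10/3, 15/2, 9/2, 8/3)
obs 7: x=3 → posterior Dirichlet(10/3, 15/2, 9/2, 11/3)
obs 8: x=2 → posterior Dirichlet(10/3, 15/2, 11/2, 11/3)
obs 9: x=2 → posterior Dirichlet(10/3, 15/2, 13/2, 11/3)
obs 10: x=3 → posterior Dirichlet(10/3, 15/2, 13/2, 14/3)
obs 11: x=1 → posterior Dirichlet(10/3, 17/2, 13/2, 14/3)
obs 12: x=0 → posterior Dirichlet(13/3, 17/2, 13/2, 14/3)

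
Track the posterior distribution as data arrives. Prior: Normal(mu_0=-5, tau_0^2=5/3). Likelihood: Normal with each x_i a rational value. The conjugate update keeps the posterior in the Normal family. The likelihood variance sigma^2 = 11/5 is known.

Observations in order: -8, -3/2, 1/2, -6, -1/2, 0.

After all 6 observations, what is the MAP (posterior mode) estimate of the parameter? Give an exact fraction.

-1105/366

obs 1: x=-8 → posterior Normal(-365/58, 55/58)
obs 2: x=-3/2 → posterior Normal(-805/166, 55/83)
obs 3: x=1/2 → posterior Normal(-65/18, 55/108)
obs 4: x=-6 → posterior Normal(-540/133, 55/133)
obs 5: x=-1/2 → posterior Normal(-1105/316, 55/158)
obs 6: x=0 → posterior Normal(-1105/366, 55/183)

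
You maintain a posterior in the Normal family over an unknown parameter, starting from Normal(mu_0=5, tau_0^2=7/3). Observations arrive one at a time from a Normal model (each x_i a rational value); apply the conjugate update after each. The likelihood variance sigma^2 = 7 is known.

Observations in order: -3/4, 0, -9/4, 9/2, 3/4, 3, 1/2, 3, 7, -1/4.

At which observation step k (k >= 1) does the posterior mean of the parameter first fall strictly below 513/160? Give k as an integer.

obs 1: x=-3/4 → posterior Normal(57/16, 7/4)
obs 2: x=0 → posterior Normal(57/20, 7/5)
obs 3: x=-9/4 → posterior Normal(2, 7/6)
obs 4: x=9/2 → posterior Normal(33/14, 1)
obs 5: x=3/4 → posterior Normal(69/32, 7/8)
obs 6: x=3 → posterior Normal(9/4, 7/9)
obs 7: x=1/2 → posterior Normal(83/40, 7/10)
obs 8: x=3 → posterior Normal(95/44, 7/11)
obs 9: x=7 → posterior Normal(41/16, 7/12)
obs 10: x=-1/4 → posterior Normal(61/26, 7/13)

k = 2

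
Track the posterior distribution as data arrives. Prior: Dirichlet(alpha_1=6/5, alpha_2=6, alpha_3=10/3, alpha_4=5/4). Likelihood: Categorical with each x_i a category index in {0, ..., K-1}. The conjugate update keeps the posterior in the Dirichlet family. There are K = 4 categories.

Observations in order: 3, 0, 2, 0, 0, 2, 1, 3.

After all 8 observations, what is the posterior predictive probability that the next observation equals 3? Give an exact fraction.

obs 1: x=3 → posterior Dirichlet(6/5, 6, 10/3, 9/4)
obs 2: x=0 → posterior Dirichlet(11/5, 6, 10/3, 9/4)
obs 3: x=2 → posterior Dirichlet(11/5, 6, 13/3, 9/4)
obs 4: x=0 → posterior Dirichlet(16/5, 6, 13/3, 9/4)
obs 5: x=0 → posterior Dirichlet(21/5, 6, 13/3, 9/4)
obs 6: x=2 → posterior Dirichlet(21/5, 6, 16/3, 9/4)
obs 7: x=1 → posterior Dirichlet(21/5, 7, 16/3, 9/4)
obs 8: x=3 → posterior Dirichlet(21/5, 7, 16/3, 13/4)

195/1187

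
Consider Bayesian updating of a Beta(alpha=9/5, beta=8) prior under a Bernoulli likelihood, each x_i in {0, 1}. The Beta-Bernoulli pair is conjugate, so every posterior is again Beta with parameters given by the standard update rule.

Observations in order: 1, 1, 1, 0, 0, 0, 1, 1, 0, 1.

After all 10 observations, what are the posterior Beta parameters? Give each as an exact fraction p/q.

obs 1: x=1 → posterior Beta(14/5, 8)
obs 2: x=1 → posterior Beta(19/5, 8)
obs 3: x=1 → posterior Beta(24/5, 8)
obs 4: x=0 → posterior Beta(24/5, 9)
obs 5: x=0 → posterior Beta(24/5, 10)
obs 6: x=0 → posterior Beta(24/5, 11)
obs 7: x=1 → posterior Beta(29/5, 11)
obs 8: x=1 → posterior Beta(34/5, 11)
obs 9: x=0 → posterior Beta(34/5, 12)
obs 10: x=1 → posterior Beta(39/5, 12)

alpha=39/5, beta=12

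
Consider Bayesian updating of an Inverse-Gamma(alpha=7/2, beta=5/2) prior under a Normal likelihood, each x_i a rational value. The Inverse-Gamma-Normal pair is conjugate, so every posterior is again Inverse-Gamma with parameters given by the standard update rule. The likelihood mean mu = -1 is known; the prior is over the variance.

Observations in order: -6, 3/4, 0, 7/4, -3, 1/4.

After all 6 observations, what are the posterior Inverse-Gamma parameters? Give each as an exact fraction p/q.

alpha=13/2, beta=755/32

obs 1: x=-6 → posterior Inverse-Gamma(4, 15)
obs 2: x=3/4 → posterior Inverse-Gamma(9/2, 529/32)
obs 3: x=0 → posterior Inverse-Gamma(5, 545/32)
obs 4: x=7/4 → posterior Inverse-Gamma(11/2, 333/16)
obs 5: x=-3 → posterior Inverse-Gamma(6, 365/16)
obs 6: x=1/4 → posterior Inverse-Gamma(13/2, 755/32)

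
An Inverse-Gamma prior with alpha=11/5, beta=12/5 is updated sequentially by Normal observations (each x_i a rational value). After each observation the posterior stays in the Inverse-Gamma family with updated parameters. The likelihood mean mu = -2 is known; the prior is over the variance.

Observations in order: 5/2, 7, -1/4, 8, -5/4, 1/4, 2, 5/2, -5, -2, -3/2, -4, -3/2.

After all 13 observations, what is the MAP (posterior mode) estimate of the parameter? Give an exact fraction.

obs 1: x=5/2 → posterior Inverse-Gamma(27/10, 501/40)
obs 2: x=7 → posterior Inverse-Gamma(16/5, 2121/40)
obs 3: x=-1/4 → posterior Inverse-Gamma(37/10, 8729/160)
obs 4: x=8 → posterior Inverse-Gamma(21/5, 16729/160)
obs 5: x=-5/4 → posterior Inverse-Gamma(47/10, 8387/80)
obs 6: x=1/4 → posterior Inverse-Gamma(26/5, 17179/160)
obs 7: x=2 → posterior Inverse-Gamma(57/10, 18459/160)
obs 8: x=5/2 → posterior Inverse-Gamma(31/5, 20079/160)
obs 9: x=-5 → posterior Inverse-Gamma(67/10, 20799/160)
obs 10: x=-2 → posterior Inverse-Gamma(36/5, 20799/160)
obs 11: x=-3/2 → posterior Inverse-Gamma(77/10, 20819/160)
obs 12: x=-4 → posterior Inverse-Gamma(41/5, 21139/160)
obs 13: x=-3/2 → posterior Inverse-Gamma(87/10, 21159/160)

21159/1552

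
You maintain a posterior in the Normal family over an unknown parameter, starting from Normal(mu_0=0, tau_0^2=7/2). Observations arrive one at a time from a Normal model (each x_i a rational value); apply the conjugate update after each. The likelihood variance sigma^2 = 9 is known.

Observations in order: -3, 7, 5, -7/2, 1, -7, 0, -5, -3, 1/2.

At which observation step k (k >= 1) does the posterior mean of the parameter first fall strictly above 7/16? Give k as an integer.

k = 2

obs 1: x=-3 → posterior Normal(-21/25, 63/25)
obs 2: x=7 → posterior Normal(7/8, 63/32)
obs 3: x=5 → posterior Normal(21/13, 21/13)
obs 4: x=-7/2 → posterior Normal(77/92, 63/46)
obs 5: x=1 → posterior Normal(91/106, 63/53)
obs 6: x=-7 → posterior Normal(-7/120, 21/20)
obs 7: x=0 → posterior Normal(-7/134, 63/67)
obs 8: x=-5 → posterior Normal(-77/148, 63/74)
obs 9: x=-3 → posterior Normal(-119/162, 7/9)
obs 10: x=1/2 → posterior Normal(-7/11, 63/88)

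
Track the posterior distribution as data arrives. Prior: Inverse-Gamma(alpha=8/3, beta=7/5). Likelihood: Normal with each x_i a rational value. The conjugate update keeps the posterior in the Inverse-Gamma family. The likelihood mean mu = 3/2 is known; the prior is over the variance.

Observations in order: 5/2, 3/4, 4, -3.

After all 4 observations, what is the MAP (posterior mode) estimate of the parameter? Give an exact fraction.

7407/2720

obs 1: x=5/2 → posterior Inverse-Gamma(19/6, 19/10)
obs 2: x=3/4 → posterior Inverse-Gamma(11/3, 349/160)
obs 3: x=4 → posterior Inverse-Gamma(25/6, 849/160)
obs 4: x=-3 → posterior Inverse-Gamma(14/3, 2469/160)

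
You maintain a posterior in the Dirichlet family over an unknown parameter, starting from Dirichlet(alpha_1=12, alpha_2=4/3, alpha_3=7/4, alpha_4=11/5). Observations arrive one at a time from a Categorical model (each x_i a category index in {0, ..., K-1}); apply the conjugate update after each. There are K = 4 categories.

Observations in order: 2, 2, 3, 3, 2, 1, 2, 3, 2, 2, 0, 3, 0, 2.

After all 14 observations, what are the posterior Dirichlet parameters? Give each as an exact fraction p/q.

obs 1: x=2 → posterior Dirichlet(12, 4/3, 11/4, 11/5)
obs 2: x=2 → posterior Dirichlet(12, 4/3, 15/4, 11/5)
obs 3: x=3 → posterior Dirichlet(12, 4/3, 15/4, 16/5)
obs 4: x=3 → posterior Dirichlet(12, 4/3, 15/4, 21/5)
obs 5: x=2 → posterior Dirichlet(12, 4/3, 19/4, 21/5)
obs 6: x=1 → posterior Dirichlet(12, 7/3, 19/4, 21/5)
obs 7: x=2 → posterior Dirichlet(12, 7/3, 23/4, 21/5)
obs 8: x=3 → posterior Dirichlet(12, 7/3, 23/4, 26/5)
obs 9: x=2 → posterior Dirichlet(12, 7/3, 27/4, 26/5)
obs 10: x=2 → posterior Dirichlet(12, 7/3, 31/4, 26/5)
obs 11: x=0 → posterior Dirichlet(13, 7/3, 31/4, 26/5)
obs 12: x=3 → posterior Dirichlet(13, 7/3, 31/4, 31/5)
obs 13: x=0 → posterior Dirichlet(14, 7/3, 31/4, 31/5)
obs 14: x=2 → posterior Dirichlet(14, 7/3, 35/4, 31/5)

alpha_1=14, alpha_2=7/3, alpha_3=35/4, alpha_4=31/5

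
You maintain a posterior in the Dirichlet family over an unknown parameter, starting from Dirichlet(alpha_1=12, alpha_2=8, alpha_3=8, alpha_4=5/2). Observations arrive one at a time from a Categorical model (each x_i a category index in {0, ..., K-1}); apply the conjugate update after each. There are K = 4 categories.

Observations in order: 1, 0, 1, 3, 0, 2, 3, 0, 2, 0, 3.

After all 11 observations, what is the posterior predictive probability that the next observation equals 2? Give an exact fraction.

obs 1: x=1 → posterior Dirichlet(12, 9, 8, 5/2)
obs 2: x=0 → posterior Dirichlet(13, 9, 8, 5/2)
obs 3: x=1 → posterior Dirichlet(13, 10, 8, 5/2)
obs 4: x=3 → posterior Dirichlet(13, 10, 8, 7/2)
obs 5: x=0 → posterior Dirichlet(14, 10, 8, 7/2)
obs 6: x=2 → posterior Dirichlet(14, 10, 9, 7/2)
obs 7: x=3 → posterior Dirichlet(14, 10, 9, 9/2)
obs 8: x=0 → posterior Dirichlet(15, 10, 9, 9/2)
obs 9: x=2 → posterior Dirichlet(15, 10, 10, 9/2)
obs 10: x=0 → posterior Dirichlet(16, 10, 10, 9/2)
obs 11: x=3 → posterior Dirichlet(16, 10, 10, 11/2)

20/83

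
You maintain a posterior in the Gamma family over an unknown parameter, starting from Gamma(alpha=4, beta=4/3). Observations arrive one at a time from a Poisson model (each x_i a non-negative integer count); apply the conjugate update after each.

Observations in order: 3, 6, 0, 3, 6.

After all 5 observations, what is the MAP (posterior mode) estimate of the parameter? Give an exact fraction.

63/19

obs 1: x=3 → posterior Gamma(7, 7/3)
obs 2: x=6 → posterior Gamma(13, 10/3)
obs 3: x=0 → posterior Gamma(13, 13/3)
obs 4: x=3 → posterior Gamma(16, 16/3)
obs 5: x=6 → posterior Gamma(22, 19/3)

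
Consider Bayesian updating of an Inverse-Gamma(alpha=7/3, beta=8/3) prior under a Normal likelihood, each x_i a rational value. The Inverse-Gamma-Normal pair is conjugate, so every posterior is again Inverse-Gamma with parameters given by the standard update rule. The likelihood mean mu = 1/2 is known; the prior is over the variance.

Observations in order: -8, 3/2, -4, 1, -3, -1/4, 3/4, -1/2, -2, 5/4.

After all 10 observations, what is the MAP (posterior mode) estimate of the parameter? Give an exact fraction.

obs 1: x=-8 → posterior Inverse-Gamma(17/6, 931/24)
obs 2: x=3/2 → posterior Inverse-Gamma(10/3, 943/24)
obs 3: x=-4 → posterior Inverse-Gamma(23/6, 593/12)
obs 4: x=1 → posterior Inverse-Gamma(13/3, 1189/24)
obs 5: x=-3 → posterior Inverse-Gamma(29/6, 167/3)
obs 6: x=-1/4 → posterior Inverse-Gamma(16/3, 5371/96)
obs 7: x=3/4 → posterior Inverse-Gamma(35/6, 2687/48)
obs 8: x=-1/2 → posterior Inverse-Gamma(19/3, 2711/48)
obs 9: x=-2 → posterior Inverse-Gamma(41/6, 2861/48)
obs 10: x=5/4 → posterior Inverse-Gamma(22/3, 5749/96)

5749/800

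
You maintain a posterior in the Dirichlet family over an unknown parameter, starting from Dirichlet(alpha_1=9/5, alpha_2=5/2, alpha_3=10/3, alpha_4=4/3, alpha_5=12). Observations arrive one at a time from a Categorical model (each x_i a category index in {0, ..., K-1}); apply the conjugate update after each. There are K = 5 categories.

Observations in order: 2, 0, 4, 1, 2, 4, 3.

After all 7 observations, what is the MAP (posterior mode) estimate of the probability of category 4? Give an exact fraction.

30/53

obs 1: x=2 → posterior Dirichlet(9/5, 5/2, 13/3, 4/3, 12)
obs 2: x=0 → posterior Dirichlet(14/5, 5/2, 13/3, 4/3, 12)
obs 3: x=4 → posterior Dirichlet(14/5, 5/2, 13/3, 4/3, 13)
obs 4: x=1 → posterior Dirichlet(14/5, 7/2, 13/3, 4/3, 13)
obs 5: x=2 → posterior Dirichlet(14/5, 7/2, 16/3, 4/3, 13)
obs 6: x=4 → posterior Dirichlet(14/5, 7/2, 16/3, 4/3, 14)
obs 7: x=3 → posterior Dirichlet(14/5, 7/2, 16/3, 7/3, 14)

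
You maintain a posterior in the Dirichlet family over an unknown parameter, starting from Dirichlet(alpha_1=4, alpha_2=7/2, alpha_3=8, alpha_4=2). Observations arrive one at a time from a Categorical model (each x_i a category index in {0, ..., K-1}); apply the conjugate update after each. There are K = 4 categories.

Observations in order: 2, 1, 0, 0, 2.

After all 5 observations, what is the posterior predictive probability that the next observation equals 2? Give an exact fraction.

4/9

obs 1: x=2 → posterior Dirichlet(4, 7/2, 9, 2)
obs 2: x=1 → posterior Dirichlet(4, 9/2, 9, 2)
obs 3: x=0 → posterior Dirichlet(5, 9/2, 9, 2)
obs 4: x=0 → posterior Dirichlet(6, 9/2, 9, 2)
obs 5: x=2 → posterior Dirichlet(6, 9/2, 10, 2)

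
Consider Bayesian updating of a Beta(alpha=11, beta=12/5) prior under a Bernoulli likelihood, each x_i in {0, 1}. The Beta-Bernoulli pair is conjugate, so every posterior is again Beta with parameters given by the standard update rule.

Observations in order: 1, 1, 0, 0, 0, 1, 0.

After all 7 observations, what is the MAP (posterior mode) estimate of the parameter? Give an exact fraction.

65/92

obs 1: x=1 → posterior Beta(12, 12/5)
obs 2: x=1 → posterior Beta(13, 12/5)
obs 3: x=0 → posterior Beta(13, 17/5)
obs 4: x=0 → posterior Beta(13, 22/5)
obs 5: x=0 → posterior Beta(13, 27/5)
obs 6: x=1 → posterior Beta(14, 27/5)
obs 7: x=0 → posterior Beta(14, 32/5)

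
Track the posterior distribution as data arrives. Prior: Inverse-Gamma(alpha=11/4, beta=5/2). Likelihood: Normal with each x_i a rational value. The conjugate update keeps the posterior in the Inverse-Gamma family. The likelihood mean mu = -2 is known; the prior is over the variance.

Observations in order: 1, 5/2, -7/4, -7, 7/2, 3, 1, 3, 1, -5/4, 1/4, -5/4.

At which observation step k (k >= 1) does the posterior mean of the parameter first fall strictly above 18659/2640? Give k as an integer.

k = 4

obs 1: x=1 → posterior Inverse-Gamma(13/4, 7)
obs 2: x=5/2 → posterior Inverse-Gamma(15/4, 137/8)
obs 3: x=-7/4 → posterior Inverse-Gamma(17/4, 549/32)
obs 4: x=-7 → posterior Inverse-Gamma(19/4, 949/32)
obs 5: x=7/2 → posterior Inverse-Gamma(21/4, 1433/32)
obs 6: x=3 → posterior Inverse-Gamma(23/4, 1833/32)
obs 7: x=1 → posterior Inverse-Gamma(25/4, 1977/32)
obs 8: x=3 → posterior Inverse-Gamma(27/4, 2377/32)
obs 9: x=1 → posterior Inverse-Gamma(29/4, 2521/32)
obs 10: x=-5/4 → posterior Inverse-Gamma(31/4, 1265/16)
obs 11: x=1/4 → posterior Inverse-Gamma(33/4, 2611/32)
obs 12: x=-5/4 → posterior Inverse-Gamma(35/4, 655/8)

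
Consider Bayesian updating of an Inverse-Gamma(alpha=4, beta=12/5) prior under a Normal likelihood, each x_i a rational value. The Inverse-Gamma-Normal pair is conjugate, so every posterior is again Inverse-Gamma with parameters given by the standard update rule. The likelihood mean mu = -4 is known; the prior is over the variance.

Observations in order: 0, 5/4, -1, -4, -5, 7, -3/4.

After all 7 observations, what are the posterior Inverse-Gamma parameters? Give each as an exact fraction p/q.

alpha=15/2, beta=7597/80

obs 1: x=0 → posterior Inverse-Gamma(9/2, 52/5)
obs 2: x=5/4 → posterior Inverse-Gamma(5, 3869/160)
obs 3: x=-1 → posterior Inverse-Gamma(11/2, 4589/160)
obs 4: x=-4 → posterior Inverse-Gamma(6, 4589/160)
obs 5: x=-5 → posterior Inverse-Gamma(13/2, 4669/160)
obs 6: x=7 → posterior Inverse-Gamma(7, 14349/160)
obs 7: x=-3/4 → posterior Inverse-Gamma(15/2, 7597/80)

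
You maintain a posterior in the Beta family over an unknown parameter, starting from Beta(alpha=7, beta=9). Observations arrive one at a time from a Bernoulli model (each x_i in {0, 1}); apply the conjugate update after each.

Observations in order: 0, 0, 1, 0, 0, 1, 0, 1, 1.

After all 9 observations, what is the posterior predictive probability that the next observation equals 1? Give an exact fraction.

11/25

obs 1: x=0 → posterior Beta(7, 10)
obs 2: x=0 → posterior Beta(7, 11)
obs 3: x=1 → posterior Beta(8, 11)
obs 4: x=0 → posterior Beta(8, 12)
obs 5: x=0 → posterior Beta(8, 13)
obs 6: x=1 → posterior Beta(9, 13)
obs 7: x=0 → posterior Beta(9, 14)
obs 8: x=1 → posterior Beta(10, 14)
obs 9: x=1 → posterior Beta(11, 14)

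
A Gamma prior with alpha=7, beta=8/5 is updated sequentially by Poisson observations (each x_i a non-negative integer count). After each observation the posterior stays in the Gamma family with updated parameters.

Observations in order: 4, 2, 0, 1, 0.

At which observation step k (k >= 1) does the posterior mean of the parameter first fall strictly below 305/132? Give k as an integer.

k = 5

obs 1: x=4 → posterior Gamma(11, 13/5)
obs 2: x=2 → posterior Gamma(13, 18/5)
obs 3: x=0 → posterior Gamma(13, 23/5)
obs 4: x=1 → posterior Gamma(14, 28/5)
obs 5: x=0 → posterior Gamma(14, 33/5)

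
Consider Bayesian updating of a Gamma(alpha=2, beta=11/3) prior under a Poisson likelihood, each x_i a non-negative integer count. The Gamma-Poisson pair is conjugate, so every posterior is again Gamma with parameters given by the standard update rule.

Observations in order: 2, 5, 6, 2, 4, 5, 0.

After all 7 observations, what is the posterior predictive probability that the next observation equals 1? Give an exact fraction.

obs 1: x=2 → posterior Gamma(4, 14/3)
obs 2: x=5 → posterior Gamma(9, 17/3)
obs 3: x=6 → posterior Gamma(15, 20/3)
obs 4: x=2 → posterior Gamma(17, 23/3)
obs 5: x=4 → posterior Gamma(21, 26/3)
obs 6: x=5 → posterior Gamma(26, 29/3)
obs 7: x=0 → posterior Gamma(26, 32/3)

106168098479332800600572877518711681974272/489595252003776134100131690502166748046875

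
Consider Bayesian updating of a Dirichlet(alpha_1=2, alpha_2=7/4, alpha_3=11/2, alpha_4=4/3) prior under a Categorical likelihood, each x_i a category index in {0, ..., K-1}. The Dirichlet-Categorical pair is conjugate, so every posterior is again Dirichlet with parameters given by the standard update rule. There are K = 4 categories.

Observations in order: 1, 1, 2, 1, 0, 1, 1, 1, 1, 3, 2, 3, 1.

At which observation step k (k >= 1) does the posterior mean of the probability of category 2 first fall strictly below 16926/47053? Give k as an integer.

k = 8

obs 1: x=1 → posterior Dirichlet(2, 11/4, 11/2, 4/3)
obs 2: x=1 → posterior Dirichlet(2, 15/4, 11/2, 4/3)
obs 3: x=2 → posterior Dirichlet(2, 15/4, 13/2, 4/3)
obs 4: x=1 → posterior Dirichlet(2, 19/4, 13/2, 4/3)
obs 5: x=0 → posterior Dirichlet(3, 19/4, 13/2, 4/3)
obs 6: x=1 → posterior Dirichlet(3, 23/4, 13/2, 4/3)
obs 7: x=1 → posterior Dirichlet(3, 27/4, 13/2, 4/3)
obs 8: x=1 → posterior Dirichlet(3, 31/4, 13/2, 4/3)
obs 9: x=1 → posterior Dirichlet(3, 35/4, 13/2, 4/3)
obs 10: x=3 → posterior Dirichlet(3, 35/4, 13/2, 7/3)
obs 11: x=2 → posterior Dirichlet(3, 35/4, 15/2, 7/3)
obs 12: x=3 → posterior Dirichlet(3, 35/4, 15/2, 10/3)
obs 13: x=1 → posterior Dirichlet(3, 39/4, 15/2, 10/3)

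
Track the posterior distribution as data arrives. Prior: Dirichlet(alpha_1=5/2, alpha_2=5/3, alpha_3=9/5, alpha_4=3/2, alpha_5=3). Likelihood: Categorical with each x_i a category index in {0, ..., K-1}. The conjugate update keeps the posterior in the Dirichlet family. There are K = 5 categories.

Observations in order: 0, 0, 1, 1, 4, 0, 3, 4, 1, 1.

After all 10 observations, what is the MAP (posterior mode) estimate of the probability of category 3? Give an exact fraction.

obs 1: x=0 → posterior Dirichlet(7/2, 5/3, 9/5, 3/2, 3)
obs 2: x=0 → posterior Dirichlet(9/2, 5/3, 9/5, 3/2, 3)
obs 3: x=1 → posterior Dirichlet(9/2, 8/3, 9/5, 3/2, 3)
obs 4: x=1 → posterior Dirichlet(9/2, 11/3, 9/5, 3/2, 3)
obs 5: x=4 → posterior Dirichlet(9/2, 11/3, 9/5, 3/2, 4)
obs 6: x=0 → posterior Dirichlet(11/2, 11/3, 9/5, 3/2, 4)
obs 7: x=3 → posterior Dirichlet(11/2, 11/3, 9/5, 5/2, 4)
obs 8: x=4 → posterior Dirichlet(11/2, 11/3, 9/5, 5/2, 5)
obs 9: x=1 → posterior Dirichlet(11/2, 14/3, 9/5, 5/2, 5)
obs 10: x=1 → posterior Dirichlet(11/2, 17/3, 9/5, 5/2, 5)

45/464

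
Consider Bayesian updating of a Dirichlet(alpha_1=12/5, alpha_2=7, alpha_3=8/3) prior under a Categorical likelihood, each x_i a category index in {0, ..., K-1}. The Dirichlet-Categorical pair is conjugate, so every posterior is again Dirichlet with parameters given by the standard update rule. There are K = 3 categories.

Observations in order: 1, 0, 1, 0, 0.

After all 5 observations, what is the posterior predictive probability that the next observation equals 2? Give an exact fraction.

obs 1: x=1 → posterior Dirichlet(12/5, 8, 8/3)
obs 2: x=0 → posterior Dirichlet(17/5, 8, 8/3)
obs 3: x=1 → posterior Dirichlet(17/5, 9, 8/3)
obs 4: x=0 → posterior Dirichlet(22/5, 9, 8/3)
obs 5: x=0 → posterior Dirichlet(27/5, 9, 8/3)

5/32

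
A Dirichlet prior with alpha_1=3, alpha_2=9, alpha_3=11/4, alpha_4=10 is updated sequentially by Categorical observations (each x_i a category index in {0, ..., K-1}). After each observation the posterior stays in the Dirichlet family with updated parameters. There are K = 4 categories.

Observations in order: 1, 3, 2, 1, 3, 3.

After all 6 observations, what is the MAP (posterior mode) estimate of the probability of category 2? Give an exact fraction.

11/107

obs 1: x=1 → posterior Dirichlet(3, 10, 11/4, 10)
obs 2: x=3 → posterior Dirichlet(3, 10, 11/4, 11)
obs 3: x=2 → posterior Dirichlet(3, 10, 15/4, 11)
obs 4: x=1 → posterior Dirichlet(3, 11, 15/4, 11)
obs 5: x=3 → posterior Dirichlet(3, 11, 15/4, 12)
obs 6: x=3 → posterior Dirichlet(3, 11, 15/4, 13)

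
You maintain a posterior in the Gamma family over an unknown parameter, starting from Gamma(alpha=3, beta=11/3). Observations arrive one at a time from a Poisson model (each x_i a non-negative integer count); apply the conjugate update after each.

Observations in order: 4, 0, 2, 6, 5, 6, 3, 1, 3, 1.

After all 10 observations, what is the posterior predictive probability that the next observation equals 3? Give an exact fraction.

329346545932726455820870584133686700601747274818465320945395/1605791070884939711997652281329244820985746610393508862754816

obs 1: x=4 → posterior Gamma(7, 14/3)
obs 2: x=0 → posterior Gamma(7, 17/3)
obs 3: x=2 → posterior Gamma(9, 20/3)
obs 4: x=6 → posterior Gamma(15, 23/3)
obs 5: x=5 → posterior Gamma(20, 26/3)
obs 6: x=6 → posterior Gamma(26, 29/3)
obs 7: x=3 → posterior Gamma(29, 32/3)
obs 8: x=1 → posterior Gamma(30, 35/3)
obs 9: x=3 → posterior Gamma(33, 38/3)
obs 10: x=1 → posterior Gamma(34, 41/3)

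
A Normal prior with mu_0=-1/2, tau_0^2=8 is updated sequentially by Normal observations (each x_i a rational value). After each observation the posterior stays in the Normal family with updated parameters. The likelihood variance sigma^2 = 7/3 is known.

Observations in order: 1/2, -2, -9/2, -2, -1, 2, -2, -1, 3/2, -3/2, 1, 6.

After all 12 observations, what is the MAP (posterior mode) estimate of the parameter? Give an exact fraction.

-151/590

obs 1: x=1/2 → posterior Normal(17/62, 56/31)
obs 2: x=-2 → posterior Normal(-79/110, 56/55)
obs 3: x=-9/2 → posterior Normal(-295/158, 56/79)
obs 4: x=-2 → posterior Normal(-391/206, 56/103)
obs 5: x=-1 → posterior Normal(-439/254, 56/127)
obs 6: x=2 → posterior Normal(-343/302, 56/151)
obs 7: x=-2 → posterior Normal(-439/350, 8/25)
obs 8: x=-1 → posterior Normal(-487/398, 56/199)
obs 9: x=3/2 → posterior Normal(-415/446, 56/223)
obs 10: x=-3/2 → posterior Normal(-487/494, 56/247)
obs 11: x=1 → posterior Normal(-439/542, 56/271)
obs 12: x=6 → posterior Normal(-151/590, 56/295)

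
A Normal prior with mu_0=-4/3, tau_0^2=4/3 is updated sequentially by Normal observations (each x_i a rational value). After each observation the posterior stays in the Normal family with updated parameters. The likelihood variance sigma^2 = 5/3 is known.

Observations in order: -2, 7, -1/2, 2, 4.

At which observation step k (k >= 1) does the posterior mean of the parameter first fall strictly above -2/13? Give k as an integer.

obs 1: x=-2 → posterior Normal(-44/27, 20/27)
obs 2: x=7 → posterior Normal(40/39, 20/39)
obs 3: x=-1/2 → posterior Normal(2/3, 20/51)
obs 4: x=2 → posterior Normal(58/63, 20/63)
obs 5: x=4 → posterior Normal(106/75, 4/15)

k = 2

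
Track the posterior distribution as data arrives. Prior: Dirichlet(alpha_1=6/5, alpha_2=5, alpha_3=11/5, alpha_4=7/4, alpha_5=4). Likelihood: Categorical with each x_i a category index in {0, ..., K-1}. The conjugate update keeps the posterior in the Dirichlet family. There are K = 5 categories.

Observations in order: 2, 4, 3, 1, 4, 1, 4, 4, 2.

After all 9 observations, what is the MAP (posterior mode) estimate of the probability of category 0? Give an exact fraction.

obs 1: x=2 → posterior Dirichlet(6/5, 5, 16/5, 7/4, 4)
obs 2: x=4 → posterior Dirichlet(6/5, 5, 16/5, 7/4, 5)
obs 3: x=3 → posterior Dirichlet(6/5, 5, 16/5, 11/4, 5)
obs 4: x=1 → posterior Dirichlet(6/5, 6, 16/5, 11/4, 5)
obs 5: x=4 → posterior Dirichlet(6/5, 6, 16/5, 11/4, 6)
obs 6: x=1 → posterior Dirichlet(6/5, 7, 16/5, 11/4, 6)
obs 7: x=4 → posterior Dirichlet(6/5, 7, 16/5, 11/4, 7)
obs 8: x=4 → posterior Dirichlet(6/5, 7, 16/5, 11/4, 8)
obs 9: x=2 → posterior Dirichlet(6/5, 7, 21/5, 11/4, 8)

4/363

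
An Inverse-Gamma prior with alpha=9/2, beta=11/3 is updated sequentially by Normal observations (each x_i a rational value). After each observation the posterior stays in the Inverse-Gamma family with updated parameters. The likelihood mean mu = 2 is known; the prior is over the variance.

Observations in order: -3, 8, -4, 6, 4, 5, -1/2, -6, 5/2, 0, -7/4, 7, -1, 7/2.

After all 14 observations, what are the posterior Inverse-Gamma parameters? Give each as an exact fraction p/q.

obs 1: x=-3 → posterior Inverse-Gamma(5, 97/6)
obs 2: x=8 → posterior Inverse-Gamma(11/2, 205/6)
obs 3: x=-4 → posterior Inverse-Gamma(6, 313/6)
obs 4: x=6 → posterior Inverse-Gamma(13/2, 361/6)
obs 5: x=4 → posterior Inverse-Gamma(7, 373/6)
obs 6: x=5 → posterior Inverse-Gamma(15/2, 200/3)
obs 7: x=-1/2 → posterior Inverse-Gamma(8, 1675/24)
obs 8: x=-6 → posterior Inverse-Gamma(17/2, 2443/24)
obs 9: x=5/2 → posterior Inverse-Gamma(9, 1223/12)
obs 10: x=0 → posterior Inverse-Gamma(19/2, 1247/12)
obs 11: x=-7/4 → posterior Inverse-Gamma(10, 10651/96)
obs 12: x=7 → posterior Inverse-Gamma(21/2, 11851/96)
obs 13: x=-1 → posterior Inverse-Gamma(11, 12283/96)
obs 14: x=7/2 → posterior Inverse-Gamma(23/2, 12391/96)

alpha=23/2, beta=12391/96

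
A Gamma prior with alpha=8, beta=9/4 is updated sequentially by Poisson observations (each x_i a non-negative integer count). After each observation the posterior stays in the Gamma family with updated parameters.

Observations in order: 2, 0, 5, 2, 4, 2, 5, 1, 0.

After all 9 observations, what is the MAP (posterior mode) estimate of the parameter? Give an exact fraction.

obs 1: x=2 → posterior Gamma(10, 13/4)
obs 2: x=0 → posterior Gamma(10, 17/4)
obs 3: x=5 → posterior Gamma(15, 21/4)
obs 4: x=2 → posterior Gamma(17, 25/4)
obs 5: x=4 → posterior Gamma(21, 29/4)
obs 6: x=2 → posterior Gamma(23, 33/4)
obs 7: x=5 → posterior Gamma(28, 37/4)
obs 8: x=1 → posterior Gamma(29, 41/4)
obs 9: x=0 → posterior Gamma(29, 45/4)

112/45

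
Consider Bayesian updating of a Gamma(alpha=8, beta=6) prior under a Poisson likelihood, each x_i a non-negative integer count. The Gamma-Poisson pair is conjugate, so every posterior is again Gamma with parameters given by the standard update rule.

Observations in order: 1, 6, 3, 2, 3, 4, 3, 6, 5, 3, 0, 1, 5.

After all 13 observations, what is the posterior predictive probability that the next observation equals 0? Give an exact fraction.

8663234049605954426644038200675212212900743262211018069459689001/112589990684262400000000000000000000000000000000000000000000000000

obs 1: x=1 → posterior Gamma(9, 7)
obs 2: x=6 → posterior Gamma(15, 8)
obs 3: x=3 → posterior Gamma(18, 9)
obs 4: x=2 → posterior Gamma(20, 10)
obs 5: x=3 → posterior Gamma(23, 11)
obs 6: x=4 → posterior Gamma(27, 12)
obs 7: x=3 → posterior Gamma(30, 13)
obs 8: x=6 → posterior Gamma(36, 14)
obs 9: x=5 → posterior Gamma(41, 15)
obs 10: x=3 → posterior Gamma(44, 16)
obs 11: x=0 → posterior Gamma(44, 17)
obs 12: x=1 → posterior Gamma(45, 18)
obs 13: x=5 → posterior Gamma(50, 19)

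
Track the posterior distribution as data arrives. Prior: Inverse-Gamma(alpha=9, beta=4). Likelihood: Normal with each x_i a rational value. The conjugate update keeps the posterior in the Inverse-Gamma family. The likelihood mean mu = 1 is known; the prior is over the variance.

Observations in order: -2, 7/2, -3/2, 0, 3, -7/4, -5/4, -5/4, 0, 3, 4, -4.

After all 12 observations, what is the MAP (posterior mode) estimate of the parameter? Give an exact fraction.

1459/512

obs 1: x=-2 → posterior Inverse-Gamma(19/2, 17/2)
obs 2: x=7/2 → posterior Inverse-Gamma(10, 93/8)
obs 3: x=-3/2 → posterior Inverse-Gamma(21/2, 59/4)
obs 4: x=0 → posterior Inverse-Gamma(11, 61/4)
obs 5: x=3 → posterior Inverse-Gamma(23/2, 69/4)
obs 6: x=-7/4 → posterior Inverse-Gamma(12, 673/32)
obs 7: x=-5/4 → posterior Inverse-Gamma(25/2, 377/16)
obs 8: x=-5/4 → posterior Inverse-Gamma(13, 835/32)
obs 9: x=0 → posterior Inverse-Gamma(27/2, 851/32)
obs 10: x=3 → posterior Inverse-Gamma(14, 915/32)
obs 11: x=4 → posterior Inverse-Gamma(29/2, 1059/32)
obs 12: x=-4 → posterior Inverse-Gamma(15, 1459/32)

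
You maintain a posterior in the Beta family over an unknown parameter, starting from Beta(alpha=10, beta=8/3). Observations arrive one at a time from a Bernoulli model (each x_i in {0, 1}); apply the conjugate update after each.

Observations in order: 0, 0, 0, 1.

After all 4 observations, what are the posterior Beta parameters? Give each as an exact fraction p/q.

obs 1: x=0 → posterior Beta(10, 11/3)
obs 2: x=0 → posterior Beta(10, 14/3)
obs 3: x=0 → posterior Beta(10, 17/3)
obs 4: x=1 → posterior Beta(11, 17/3)

alpha=11, beta=17/3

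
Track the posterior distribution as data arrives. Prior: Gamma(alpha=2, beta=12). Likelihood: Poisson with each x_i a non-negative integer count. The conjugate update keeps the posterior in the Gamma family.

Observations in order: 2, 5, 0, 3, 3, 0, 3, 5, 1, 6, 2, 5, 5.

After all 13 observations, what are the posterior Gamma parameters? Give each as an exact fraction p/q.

obs 1: x=2 → posterior Gamma(4, 13)
obs 2: x=5 → posterior Gamma(9, 14)
obs 3: x=0 → posterior Gamma(9, 15)
obs 4: x=3 → posterior Gamma(12, 16)
obs 5: x=3 → posterior Gamma(15, 17)
obs 6: x=0 → posterior Gamma(15, 18)
obs 7: x=3 → posterior Gamma(18, 19)
obs 8: x=5 → posterior Gamma(23, 20)
obs 9: x=1 → posterior Gamma(24, 21)
obs 10: x=6 → posterior Gamma(30, 22)
obs 11: x=2 → posterior Gamma(32, 23)
obs 12: x=5 → posterior Gamma(37, 24)
obs 13: x=5 → posterior Gamma(42, 25)

alpha=42, beta=25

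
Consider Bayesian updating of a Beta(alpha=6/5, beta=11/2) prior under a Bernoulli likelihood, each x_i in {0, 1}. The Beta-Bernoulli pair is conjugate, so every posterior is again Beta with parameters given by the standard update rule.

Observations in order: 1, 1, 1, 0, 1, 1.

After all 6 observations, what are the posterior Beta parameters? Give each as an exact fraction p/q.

alpha=31/5, beta=13/2

obs 1: x=1 → posterior Beta(11/5, 11/2)
obs 2: x=1 → posterior Beta(16/5, 11/2)
obs 3: x=1 → posterior Beta(21/5, 11/2)
obs 4: x=0 → posterior Beta(21/5, 13/2)
obs 5: x=1 → posterior Beta(26/5, 13/2)
obs 6: x=1 → posterior Beta(31/5, 13/2)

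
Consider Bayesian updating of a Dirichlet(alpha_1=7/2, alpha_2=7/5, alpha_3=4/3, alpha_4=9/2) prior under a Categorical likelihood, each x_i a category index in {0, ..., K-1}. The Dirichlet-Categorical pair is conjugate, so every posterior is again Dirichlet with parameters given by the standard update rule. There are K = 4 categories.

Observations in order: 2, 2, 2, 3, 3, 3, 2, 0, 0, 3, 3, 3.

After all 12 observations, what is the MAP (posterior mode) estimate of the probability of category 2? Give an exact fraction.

obs 1: x=2 → posterior Dirichlet(7/2, 7/5, 7/3, 9/2)
obs 2: x=2 → posterior Dirichlet(7/2, 7/5, 10/3, 9/2)
obs 3: x=2 → posterior Dirichlet(7/2, 7/5, 13/3, 9/2)
obs 4: x=3 → posterior Dirichlet(7/2, 7/5, 13/3, 11/2)
obs 5: x=3 → posterior Dirichlet(7/2, 7/5, 13/3, 13/2)
obs 6: x=3 → posterior Dirichlet(7/2, 7/5, 13/3, 15/2)
obs 7: x=2 → posterior Dirichlet(7/2, 7/5, 16/3, 15/2)
obs 8: x=0 → posterior Dirichlet(9/2, 7/5, 16/3, 15/2)
obs 9: x=0 → posterior Dirichlet(11/2, 7/5, 16/3, 15/2)
obs 10: x=3 → posterior Dirichlet(11/2, 7/5, 16/3, 17/2)
obs 11: x=3 → posterior Dirichlet(11/2, 7/5, 16/3, 19/2)
obs 12: x=3 → posterior Dirichlet(11/2, 7/5, 16/3, 21/2)

65/281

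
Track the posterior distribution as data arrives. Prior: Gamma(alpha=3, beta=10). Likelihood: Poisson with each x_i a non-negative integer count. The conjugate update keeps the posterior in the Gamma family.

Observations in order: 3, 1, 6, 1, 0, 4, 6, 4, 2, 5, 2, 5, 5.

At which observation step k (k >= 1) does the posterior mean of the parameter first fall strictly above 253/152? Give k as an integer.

obs 1: x=3 → posterior Gamma(6, 11)
obs 2: x=1 → posterior Gamma(7, 12)
obs 3: x=6 → posterior Gamma(13, 13)
obs 4: x=1 → posterior Gamma(14, 14)
obs 5: x=0 → posterior Gamma(14, 15)
obs 6: x=4 → posterior Gamma(18, 16)
obs 7: x=6 → posterior Gamma(24, 17)
obs 8: x=4 → posterior Gamma(28, 18)
obs 9: x=2 → posterior Gamma(30, 19)
obs 10: x=5 → posterior Gamma(35, 20)
obs 11: x=2 → posterior Gamma(37, 21)
obs 12: x=5 → posterior Gamma(42, 22)
obs 13: x=5 → posterior Gamma(47, 23)

k = 10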